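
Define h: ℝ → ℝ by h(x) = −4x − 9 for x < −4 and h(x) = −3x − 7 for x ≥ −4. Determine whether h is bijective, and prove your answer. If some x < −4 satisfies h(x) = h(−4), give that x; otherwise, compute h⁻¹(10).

Both pieces are strictly decreasing (slopes −4 and −3), so each is injective on its own interval.
The left piece maps (−∞, −4) onto (7, ∞); the right piece maps [−4, ∞) onto (−∞, 5].
The images leave a gap (7 has no preimage), so h is not surjective, hence not bijective.
Because the two images are disjoint, no x < −4 has h(x) = h(−4), so we compute h⁻¹(10): 10 lies in (7, ∞), so solve −4x − 9 = 10: x = (10 + 9)/(−4) = −19/4.

-19/4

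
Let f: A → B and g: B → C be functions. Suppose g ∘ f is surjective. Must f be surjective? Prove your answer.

not surjective

No. Take A = {0, 1, 2}, B = {0, 1, 2, 3, 4}, C = {0}, f(a) = 0 for every a ∈ A, and g(b) = 0 for every b ∈ B.
Then g ∘ f is surjective onto {0}, but 4 ∈ B has no preimage under f, so f is not surjective.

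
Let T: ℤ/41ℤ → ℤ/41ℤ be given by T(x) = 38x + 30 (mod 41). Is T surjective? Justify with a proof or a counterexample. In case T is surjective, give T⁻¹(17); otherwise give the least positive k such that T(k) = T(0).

18

Since gcd(38, 41) = 1, 38 is invertible modulo 41. Euclid's algorithm: 41 = 1·38 + 3, 38 = 12·3 + 2, 3 = 1·2 + 1; back-substituting gives 1 = 27·38 − 25·41, so 38⁻¹ ≡ 27 (mod 41).
For any y ∈ ℤ/41ℤ, x = 27(y − 30) mod 41 satisfies T(x) = 38·27(y − 30) + 30 ≡ y (since 38·27 ≡ 1 mod 41). So every y has a preimage.
Hence T is surjective.
Since T is surjective, we find T⁻¹(17): we need 38x ≡ 17 − 30 ≡ 28 (mod 41). Using 38⁻¹ = 27: x ≡ 27·28 = 756 = 18·41 + 18, so x = 18.
Check: T(18) = 38·18 + 30 = 714 = 17·41 + 17 ≡ 17 (mod 41).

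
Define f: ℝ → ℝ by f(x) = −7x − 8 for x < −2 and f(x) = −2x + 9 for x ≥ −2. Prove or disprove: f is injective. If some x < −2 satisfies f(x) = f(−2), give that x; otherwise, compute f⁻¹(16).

Both pieces are strictly decreasing (slopes −7 and −2), so each is injective on its own interval.
The left piece maps (−∞, −2) onto (6, ∞); the right piece maps [−2, ∞) onto (−∞, 13].
These images overlap. In particular f(−2) = 13 (right piece), and solving −7x − 8 = 13 on the left piece gives x = −3 < −2.
So f(−3) = f(−2) with −3 ≠ −2, and f is not injective. This x = −3 is the requested value below −2.

-3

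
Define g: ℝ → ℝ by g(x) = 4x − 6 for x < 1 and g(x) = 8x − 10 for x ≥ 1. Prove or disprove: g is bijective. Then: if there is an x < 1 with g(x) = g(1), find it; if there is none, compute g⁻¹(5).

15/8

Both pieces are strictly increasing (slopes 4 and 8), so each is injective on its own interval.
The left piece maps (−∞, 1) onto (−∞, −2); the right piece maps [1, ∞) onto [−2, ∞).
Since −2 = −2, the images partition ℝ: g is injective and surjective, hence bijective.
Because the two images are disjoint, no x < 1 has g(x) = g(1), so we compute g⁻¹(5): 5 lies in [−2, ∞), so solve 8x − 10 = 5: x = (5 + 10)/8 = 15/8.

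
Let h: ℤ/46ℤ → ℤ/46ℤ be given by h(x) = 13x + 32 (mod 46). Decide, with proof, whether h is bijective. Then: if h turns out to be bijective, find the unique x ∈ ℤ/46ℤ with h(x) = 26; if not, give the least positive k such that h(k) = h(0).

42

If h(s) = h(t), then 13s ≡ 13t (mod 46). Because gcd(13, 46) = 1, we may cancel 13 to get s ≡ t (mod 46).
We now compute 13⁻¹ mod 46 explicitly. Euclid's algorithm: 46 = 3·13 + 7, 13 = 1·7 + 6, 7 = 1·6 + 1; back-substituting gives 1 = 39·13 − 11·46, so 13⁻¹ ≡ 39 (mod 46).
Then y ↦ 39(y − 32) is a two-sided inverse to h, so every y ∈ ℤ/46ℤ has a preimage.
So h is bijective.
Since h is bijective, we compute h⁻¹(26): solve 13x + 32 ≡ 26 (mod 46), i.e. 13x ≡ 40 (mod 46).
Multiplying by 13⁻¹ = 39 gives x ≡ 39·40 = 1560 = 33·46 + 42 ≡ 42 (mod 46).
Check: h(42) = 13·42 + 32 = 578 = 12·46 + 26 ≡ 26 (mod 46).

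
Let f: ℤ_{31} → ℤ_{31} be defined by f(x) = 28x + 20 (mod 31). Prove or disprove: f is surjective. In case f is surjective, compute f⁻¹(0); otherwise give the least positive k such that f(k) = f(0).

17

Since gcd(28, 31) = 1, 28 is invertible modulo 31. Euclid's algorithm: 31 = 1·28 + 3, 28 = 9·3 + 1; back-substituting gives 1 = 10·28 − 9·31, so 28⁻¹ ≡ 10 (mod 31).
Then y ↦ 10(y − 20) is a two-sided inverse to f, so every y ∈ ℤ_{31} has a preimage.
Therefore f is surjective.
Since f is surjective, we find f⁻¹(0): we need 28x ≡ 0 − 20 ≡ 11 (mod 31). Using 28⁻¹ = 10: x ≡ 10·11 = 110 = 3·31 + 17, so x = 17.
Check: f(17) = 28·17 + 20 = 496 = 16·31 + 0 ≡ 0 (mod 31).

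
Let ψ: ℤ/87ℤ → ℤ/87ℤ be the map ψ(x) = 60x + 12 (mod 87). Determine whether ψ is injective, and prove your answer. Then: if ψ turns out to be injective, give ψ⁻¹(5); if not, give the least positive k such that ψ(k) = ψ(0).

29

We have gcd(60, 87) = 3 > 1. Taking s = 0 and t = 29: ψ(0) = 12 and ψ(29) = 60·29 + 12 = 1752 ≡ 12 (mod 87).
So ψ(0) = ψ(29) while 0 ≠ 29, thus ψ is not injective.
Since ψ is not injective, we find the least positive k with ψ(k) = ψ(0): this means 60k ≡ 0 (mod 87), i.e. 87 ∣ 60k. Since gcd(60, 87) = 3, dividing through by 3 this holds exactly when 29 ∣ 20k, and as gcd(20, 29) = 1, exactly when 29 ∣ k.
The smallest positive such k is 29.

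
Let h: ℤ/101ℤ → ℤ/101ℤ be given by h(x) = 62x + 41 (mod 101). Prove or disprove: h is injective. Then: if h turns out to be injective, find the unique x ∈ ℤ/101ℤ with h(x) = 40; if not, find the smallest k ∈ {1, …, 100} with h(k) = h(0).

By definition, injectivity means: for all u, v in the domain, h(u) = h(v) implies u = v.
Suppose h(u) = h(v) in ℤ/101ℤ. Then 62u + 41 ≡ 62v + 41 (mod 101), thus 62(u − v) ≡ 0 (mod 101).
Since gcd(62, 101) = 1, 62 is invertible modulo 101, hence u − v ≡ 0 (mod 101), i.e. u = v.
Therefore h is injective.
We now compute 62⁻¹ mod 101 explicitly. Euclid's algorithm: 101 = 1·62 + 39, 62 = 1·39 + 23, 39 = 1·23 + 16, 23 = 1·16 + 7, 16 = 2·7 + 2, 7 = 3·2 + 1; back-substituting gives 1 = 44·62 − 27·101, so 62⁻¹ ≡ 44 (mod 101).
Since h is injective, we compute h⁻¹(40): solve 62x + 41 ≡ 40 (mod 101), i.e. 62x ≡ 100 (mod 101).
Multiplying by 62⁻¹ = 44 gives x ≡ 44·100 = 4400 = 43·101 + 57 ≡ 57 (mod 101).
Check: h(57) = 62·57 + 41 = 3575 = 35·101 + 40 ≡ 40 (mod 101).

57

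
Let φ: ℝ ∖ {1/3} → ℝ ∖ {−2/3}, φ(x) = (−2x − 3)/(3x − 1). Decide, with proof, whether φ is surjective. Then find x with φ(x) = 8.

For any y ≠ −2/3, solving y(3x − 1) = −2x − 3 for x gives a well-defined x ≠ 1/3. So φ is surjective.
Solving φ(x) = 8: cross-multiplying gives −2x − 3 = 8(3x − 1), which rearranges to −26x = −5, so x = 5/26.

5/26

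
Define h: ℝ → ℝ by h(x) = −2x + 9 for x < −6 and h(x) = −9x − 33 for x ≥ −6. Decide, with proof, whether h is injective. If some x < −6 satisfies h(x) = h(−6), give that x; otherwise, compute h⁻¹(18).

Both pieces are strictly decreasing (slopes −2 and −9), so each is injective on its own interval.
The left piece maps (−∞, −6) onto (21, ∞); the right piece maps [−6, ∞) onto (−∞, 21].
These images are disjoint, so no value is attained by both pieces. Thus h is injective.
Because the two images are disjoint, no x < −6 has h(x) = h(−6), so we compute h⁻¹(18): 18 lies in (−∞, 21], so solve −9x − 33 = 18: x = (18 + 33)/(−9) = −17/3.

-17/3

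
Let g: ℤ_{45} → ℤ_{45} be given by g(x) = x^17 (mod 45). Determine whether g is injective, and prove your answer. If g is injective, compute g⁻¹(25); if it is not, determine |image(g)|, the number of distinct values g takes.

35

g(0) = 0^17 = 0.
g(15): Repeated squaring mod 45: 15^1 ≡ 15, 15^2 ≡ 15² = 225 ≡ 0, 15^4 ≡ 0² = 0, 15^8 ≡ 0² = 0, 15^16 ≡ 0² = 0. Since 17 = 16 + 1, 15^17 ≡ 0·15: 0·15 = 0. So 15^17 ≡ 0 (mod 45).
So g(0) = g(15) = 0 while 0 ≠ 15, so g is not injective.
Since g is not injective, we determine |image(g)|. Computing x^17 mod 45 for each x (by repeated squaring, reducing mod 45 at every step), the values g(0), g(1), …, g(44) are: 0, 1, 32, 18, 34, 20, 36, 22, 8, 9, 10, 41, 27, 43, 29, 0, 31, 17, 18, 19, 5, 36, 7, 38, 9, 40, 26, 27, 28, 14, 0, 16, 2, 18, 4, 35, 36, 37, 23, 9, 25, 11, 27, 13, 44.
The distinct values are {0, 1, 2, 4, 5, 7, 8, 9, 10, 11, 13, 14, 16, 17, 18, 19, 20, 22, 23, 25, 26, 27, 28, 29, 31, 32, 34, 35, 36, 37, 38, 40, 41, 43, 44}; there are 35 of them.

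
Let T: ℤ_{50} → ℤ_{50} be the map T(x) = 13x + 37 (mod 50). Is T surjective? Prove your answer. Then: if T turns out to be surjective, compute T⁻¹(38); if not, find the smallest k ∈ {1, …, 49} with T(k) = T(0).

By definition, T is surjective if every y in the codomain equals T(x) for some x in the domain.
Since gcd(13, 50) = 1, 13 is invertible modulo 50. Euclid's algorithm: 50 = 3·13 + 11, 13 = 1·11 + 2, 11 = 5·2 + 1; back-substituting gives 1 = 27·13 − 7·50, so 13⁻¹ ≡ 27 (mod 50).
For any y ∈ ℤ_{50}, x = 27(y − 37) mod 50 satisfies T(x) = 13·27(y − 37) + 37 ≡ y (since 13·27 ≡ 1 mod 50). So every y has a preimage.
Therefore T is surjective.
Since T is surjective, we find T⁻¹(38): we need 13x ≡ 38 − 37 ≡ 1 (mod 50). Using 13⁻¹ = 27: x ≡ 27·1 = 27, so x = 27.
Check: T(27) = 13·27 + 37 = 388 = 7·50 + 38 ≡ 38 (mod 50).

27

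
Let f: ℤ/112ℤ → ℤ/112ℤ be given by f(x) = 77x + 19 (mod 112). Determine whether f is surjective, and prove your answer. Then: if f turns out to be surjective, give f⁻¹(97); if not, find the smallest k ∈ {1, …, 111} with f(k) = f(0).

16

Since gcd(77, 112) = 7, we have 77x ≡ 0 (mod 7) for all x, so f(x) ≡ 5 (mod 7).
But 0 ≢ 5 (mod 7), so 0 ∈ ℤ/112ℤ has no preimage. Hence f is not surjective.
Since f is not surjective, we find the least positive k with f(k) = f(0): this means 77k ≡ 0 (mod 112), i.e. 112 ∣ 77k. Since gcd(77, 112) = 7, dividing through by 7 this holds exactly when 16 ∣ 11k, and as gcd(11, 16) = 1, exactly when 16 ∣ k.
The smallest positive such k is 16.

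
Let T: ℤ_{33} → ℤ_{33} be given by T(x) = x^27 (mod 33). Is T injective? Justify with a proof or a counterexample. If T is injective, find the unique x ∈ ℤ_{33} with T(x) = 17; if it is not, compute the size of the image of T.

29

Computing x^27 mod 33 for each x (by repeated squaring, reducing mod 33 at every step), the values T(0), T(1), …, T(32) are: 0, 1, 29, 9, 16, 14, 30, 28, 2, 15, 10, 11, 12, 7, 20, 27, 25, 8, 6, 13, 26, 21, 22, 23, 18, 31, 5, 3, 19, 17, 24, 4, 32.
Every element of ℤ_{33} appears exactly once in this list, so T is a bijection, and in particular injective.
Since T is injective, we read off the preimage of 17 from the same table: T(29) = 17, so T⁻¹(17) = 29.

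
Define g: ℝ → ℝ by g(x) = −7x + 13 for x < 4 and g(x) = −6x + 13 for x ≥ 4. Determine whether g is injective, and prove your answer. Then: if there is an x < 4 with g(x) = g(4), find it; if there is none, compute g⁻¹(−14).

24/7

Both pieces are strictly decreasing (slopes −7 and −6), so each is injective on its own interval.
The left piece maps (−∞, 4) onto (−15, ∞); the right piece maps [4, ∞) onto (−∞, −11].
These images overlap. In particular g(4) = −11 (right piece), and solving −7x + 13 = −11 on the left piece gives x = 24/7 < 4.
So g(24/7) = g(4) with 24/7 ≠ 4, and g is not injective. This x = 24/7 is the requested value below 4.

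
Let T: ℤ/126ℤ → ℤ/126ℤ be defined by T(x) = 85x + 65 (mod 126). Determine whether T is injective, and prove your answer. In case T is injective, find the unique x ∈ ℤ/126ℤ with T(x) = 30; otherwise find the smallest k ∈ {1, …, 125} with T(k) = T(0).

By definition, injectivity means: for all a, b in the domain, T(a) = T(b) implies a = b.
If T(a) = T(b), then 85a ≡ 85b (mod 126). Because gcd(85, 126) = 1, we may cancel 85 to get a ≡ b (mod 126).
Hence T is injective.
We now compute 85⁻¹ mod 126 explicitly. Euclid's algorithm: 126 = 1·85 + 41, 85 = 2·41 + 3, 41 = 13·3 + 2, 3 = 1·2 + 1; back-substituting gives 1 = 43·85 − 29·126, so 85⁻¹ ≡ 43 (mod 126).
Since T is injective, we compute T⁻¹(30): solve 85x + 65 ≡ 30 (mod 126), i.e. 85x ≡ 91 (mod 126).
Multiplying by 85⁻¹ = 43 gives x ≡ 43·91 = 3913 = 31·126 + 7 ≡ 7 (mod 126).
Check: T(7) = 85·7 + 65 = 660 = 5·126 + 30 ≡ 30 (mod 126).

7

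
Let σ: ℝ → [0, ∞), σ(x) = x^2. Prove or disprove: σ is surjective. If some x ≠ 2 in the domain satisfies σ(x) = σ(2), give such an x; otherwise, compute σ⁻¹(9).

For any y ∈ [0, ∞), x = y^{1/2} ∈ ℝ satisfies x^2 = y, so σ is surjective.
For the follow-up, such an x exists: taking x = −2 ∈ ℝ gives σ(−2) = 4 = σ(2) with −2 ≠ 2.

-2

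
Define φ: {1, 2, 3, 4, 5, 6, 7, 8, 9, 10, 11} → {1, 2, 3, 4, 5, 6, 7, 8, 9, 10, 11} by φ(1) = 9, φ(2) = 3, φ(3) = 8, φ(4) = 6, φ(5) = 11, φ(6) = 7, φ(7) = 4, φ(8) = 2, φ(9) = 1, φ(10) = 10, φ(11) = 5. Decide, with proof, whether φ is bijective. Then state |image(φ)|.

The values 9, 3, 8, 6, 11, 7, 4, 2, 1, 10, 5 are a permutation of {1, 2, 3, 4, 5, 6, 7, 8, 9, 10, 11}: each element appears exactly once.
So φ is injective and surjective, hence bijective.
The image of φ is {1, 2, 3, 4, 5, 6, 7, 8, 9, 10, 11}, which has 11 elements.

11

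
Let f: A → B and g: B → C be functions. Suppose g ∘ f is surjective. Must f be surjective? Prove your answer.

No. Take A = {1, 2, 3}, B = {1, 2, 3, 4, 5, 6}, C = {1}, f(a) = 1 for every a ∈ A, and g(b) = 1 for every b ∈ B.
Then g ∘ f is surjective onto {1}, but 6 ∈ B has no preimage under f, so f is not surjective.

not surjective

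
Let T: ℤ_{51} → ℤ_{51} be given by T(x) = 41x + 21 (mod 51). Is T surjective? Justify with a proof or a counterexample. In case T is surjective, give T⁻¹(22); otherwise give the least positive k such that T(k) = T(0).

5

Since gcd(41, 51) = 1, 41 is invertible modulo 51. Euclid's algorithm: 51 = 1·41 + 10, 41 = 4·10 + 1; back-substituting gives 1 = 5·41 − 4·51, so 41⁻¹ ≡ 5 (mod 51).
Then y ↦ 5(y − 21) is a two-sided inverse to T, so every y ∈ ℤ_{51} has a preimage.
So T is surjective.
Since T is surjective, we find T⁻¹(22): we need 41x ≡ 22 − 21 ≡ 1 (mod 51). Using 41⁻¹ = 5: x ≡ 5·1 = 5, so x = 5.
Check: T(5) = 41·5 + 21 = 226 = 4·51 + 22 ≡ 22 (mod 51).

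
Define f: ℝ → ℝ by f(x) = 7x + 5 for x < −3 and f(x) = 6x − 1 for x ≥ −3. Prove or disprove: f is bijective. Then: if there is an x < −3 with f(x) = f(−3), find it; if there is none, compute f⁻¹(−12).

Both pieces are strictly increasing (slopes 7 and 6), so each is injective on its own interval.
The left piece maps (−∞, −3) onto (−∞, −16); the right piece maps [−3, ∞) onto [−19, ∞).
These images overlap. In particular f(−3) = −19 (right piece), and solving 7x + 5 = −19 on the left piece gives x = −24/7 < −3.
So f(−24/7) = f(−3) with −24/7 ≠ −3, and f is not injective, hence not bijective. This x = −24/7 is the requested value below −3.

-24/7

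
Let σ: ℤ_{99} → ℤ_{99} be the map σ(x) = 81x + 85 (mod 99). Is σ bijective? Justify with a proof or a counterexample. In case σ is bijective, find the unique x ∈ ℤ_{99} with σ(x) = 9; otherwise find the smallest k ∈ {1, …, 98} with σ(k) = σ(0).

11

We have gcd(81, 99) = 9 > 1. Taking x_1 = 0 and x_2 = 11: σ(0) = 85 and σ(11) = 81·11 + 85 = 976 ≡ 85 (mod 99).
So σ(0) = σ(11) while 0 ≠ 11, hence σ is not injective, hence not bijective.
Since σ is not bijective, we find the least positive k with σ(k) = σ(0): this means 81k ≡ 0 (mod 99), i.e. 99 ∣ 81k. Since gcd(81, 99) = 9, dividing through by 9 this holds exactly when 11 ∣ 9k, and as gcd(9, 11) = 1, exactly when 11 ∣ k.
The smallest positive such k is 11.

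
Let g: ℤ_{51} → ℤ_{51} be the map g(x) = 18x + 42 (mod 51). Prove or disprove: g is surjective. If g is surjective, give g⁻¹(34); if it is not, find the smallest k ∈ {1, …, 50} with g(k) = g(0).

Since gcd(18, 51) = 3, we have 18x ≡ 0 (mod 3) for all x, so g(x) ≡ 0 (mod 3).
But 1 ≢ 0 (mod 3), so 1 ∈ ℤ_{51} has no preimage. Therefore g is not surjective.
Since g is not surjective, we find the least positive k with g(k) = g(0): this means 18k ≡ 0 (mod 51), i.e. 51 ∣ 18k. Since gcd(18, 51) = 3, dividing through by 3 this holds exactly when 17 ∣ 6k, and as gcd(6, 17) = 1, exactly when 17 ∣ k.
The smallest positive such k is 17.

17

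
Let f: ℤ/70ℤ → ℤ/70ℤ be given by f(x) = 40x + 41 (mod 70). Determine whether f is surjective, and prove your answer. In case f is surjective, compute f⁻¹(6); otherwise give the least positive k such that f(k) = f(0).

7

Since gcd(40, 70) = 10, we have 40x ≡ 0 (mod 10) for all x, so f(x) ≡ 1 (mod 10).
But 0 ≢ 1 (mod 10), so 0 ∈ ℤ/70ℤ has no preimage. Thus f is not surjective.
Since f is not surjective, we find the least positive k with f(k) = f(0): this means 40k ≡ 0 (mod 70), i.e. 70 ∣ 40k. Since gcd(40, 70) = 10, dividing through by 10 this holds exactly when 7 ∣ 4k, and as gcd(4, 7) = 1, exactly when 7 ∣ k.
The smallest positive such k is 7.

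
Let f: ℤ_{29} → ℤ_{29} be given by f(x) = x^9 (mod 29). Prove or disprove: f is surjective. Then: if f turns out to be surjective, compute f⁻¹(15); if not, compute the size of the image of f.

8

Since 29 is prime, the nonzero elements of ℤ_{29} form a cyclic group of order 28.
As gcd(9, 28) = 1, raising to the 9th power is a bijection on this group: if x_1^9 ≡ x_2^9 then (x_1x_2^{−1})^9 = 1, and the only element of order dividing gcd(9, 28) = 1 is 1, so x_1 = x_2.
With f(0) = 0 this makes f injective on all of ℤ_{29}, hence bijective (finite equal-size domain and codomain). In particular f is surjective.
Since f is surjective, we find the preimage of 15. The inverse of x ↦ x^9 on (ℤ_{29})^× is x ↦ x^25, because 9·25 = 225 = 8·28 + 1 ≡ 1 (mod 28) and x^{28} = 1 for x ≠ 0 (Fermat). So f⁻¹(15) = 15^25 mod 29.
Repeated squaring mod 29: 15^1 ≡ 15, 15^2 ≡ 15² = 225 ≡ 22, 15^4 ≡ 22² = 484 ≡ 20, 15^8 ≡ 20² = 400 ≡ 23, 15^16 ≡ 23² = 529 ≡ 7. Since 25 = 16 + 8 + 1, 15^25 ≡ 7·23·15: 7·23 = 161 ≡ 16, then 16·15 = 240 ≡ 8. So 15^25 ≡ 8 (mod 29).
Hence f⁻¹(15) = 8.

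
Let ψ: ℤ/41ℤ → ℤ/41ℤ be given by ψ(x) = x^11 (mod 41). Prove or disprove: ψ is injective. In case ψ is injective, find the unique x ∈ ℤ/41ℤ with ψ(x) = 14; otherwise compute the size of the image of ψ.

Since 41 is prime, the nonzero elements of ℤ/41ℤ form a cyclic group of order 40.
As gcd(11, 40) = 1, raising to the 11th power is a bijection on this group: if a^11 ≡ b^11 then (ab^{−1})^11 = 1, and the only element of order dividing gcd(11, 40) = 1 is 1, so a = b.
With ψ(0) = 0 this makes ψ injective on all of ℤ/41ℤ, hence bijective (finite equal-size domain and codomain). In particular ψ is injective.
Since ψ is injective, we find the preimage of 14. The inverse of x ↦ x^11 on (ℤ/41ℤ)^× is x ↦ x^11, because 11·11 = 121 = 3·40 + 1 ≡ 1 (mod 40) and x^{40} = 1 for x ≠ 0 (Fermat). So ψ⁻¹(14) = 14^11 mod 41.
Repeated squaring mod 41: 14^1 ≡ 14, 14^2 ≡ 14² = 196 ≡ 32, 14^4 ≡ 32² = 1024 ≡ 40, 14^8 ≡ 40² = 1600 ≡ 1. Since 11 = 8 + 2 + 1, 14^11 ≡ 1·32·14: 1·32 = 32, then 32·14 = 448 ≡ 38. So 14^11 ≡ 38 (mod 41).
Hence ψ⁻¹(14) = 38.

38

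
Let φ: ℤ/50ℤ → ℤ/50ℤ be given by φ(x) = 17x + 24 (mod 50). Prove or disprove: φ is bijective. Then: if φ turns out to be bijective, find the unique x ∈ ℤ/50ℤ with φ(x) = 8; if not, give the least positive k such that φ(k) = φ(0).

2

Suppose φ(u) = φ(v) in ℤ/50ℤ. Then 17u + 24 ≡ 17v + 24 (mod 50), hence 17(u − v) ≡ 0 (mod 50).
Since gcd(17, 50) = 1, 17 is invertible modulo 50, hence u − v ≡ 0 (mod 50), i.e. u = v.
We now compute 17⁻¹ mod 50 explicitly. Euclid's algorithm: 50 = 2·17 + 16, 17 = 1·16 + 1; back-substituting gives 1 = 3·17 − 1·50, so 17⁻¹ ≡ 3 (mod 50).
Then y ↦ 3(y − 24) is a two-sided inverse to φ, so every y ∈ ℤ/50ℤ has a preimage.
Hence φ is bijective.
Since φ is bijective, we find φ⁻¹(8): we need 17x ≡ 8 − 24 ≡ 34 (mod 50). Using 17⁻¹ = 3: x ≡ 3·34 = 102 = 2·50 + 2, so x = 2.
Check: φ(2) = 17·2 + 24 = 58 = 1·50 + 8 ≡ 8 (mod 50).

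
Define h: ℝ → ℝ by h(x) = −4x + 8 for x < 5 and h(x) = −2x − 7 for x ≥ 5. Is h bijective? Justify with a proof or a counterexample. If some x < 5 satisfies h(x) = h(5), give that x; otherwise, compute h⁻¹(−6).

Both pieces are strictly decreasing (slopes −4 and −2), so each is injective on its own interval.
The left piece maps (−∞, 5) onto (−12, ∞); the right piece maps [5, ∞) onto (−∞, −17].
The images leave a gap (−12 has no preimage), so h is not surjective, hence not bijective.
Because the two images are disjoint, no x < 5 has h(x) = h(5), so we compute h⁻¹(−6): −6 lies in (−12, ∞), so solve −4x + 8 = −6: x = (−6 − 8)/(−4) = 7/2.

7/2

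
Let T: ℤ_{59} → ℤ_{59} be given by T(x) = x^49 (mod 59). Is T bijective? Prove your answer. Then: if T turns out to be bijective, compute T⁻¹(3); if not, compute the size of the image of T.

26

Since 59 is prime, the nonzero elements of ℤ_{59} form a cyclic group of order 58.
As gcd(49, 58) = 1, raising to the 49th power is a bijection on this group: if s^49 ≡ t^49 then (st^{−1})^49 = 1, and the only element of order dividing gcd(49, 58) = 1 is 1, so s = t.
With T(0) = 0 this makes T injective on all of ℤ_{59}, hence bijective (finite equal-size domain and codomain). In particular T is bijective.
Since T is bijective, we find the preimage of 3. The inverse of x ↦ x^49 on (ℤ_{59})^× is x ↦ x^45, because 49·45 = 2205 = 38·58 + 1 ≡ 1 (mod 58) and x^{58} = 1 for x ≠ 0 (Fermat). So T⁻¹(3) = 3^45 mod 59.
Repeated squaring mod 59: 3^1 ≡ 3, 3^2 ≡ 3² = 9, 3^4 ≡ 9² = 81 ≡ 22, 3^8 ≡ 22² = 484 ≡ 12, 3^16 ≡ 12² = 144 ≡ 26, 3^32 ≡ 26² = 676 ≡ 27. Since 45 = 32 + 8 + 4 + 1, 3^45 ≡ 27·12·22·3: 27·12 = 324 ≡ 29, then 29·22 = 638 ≡ 48, then 48·3 = 144 ≡ 26. So 3^45 ≡ 26 (mod 59).
Hence T⁻¹(3) = 26.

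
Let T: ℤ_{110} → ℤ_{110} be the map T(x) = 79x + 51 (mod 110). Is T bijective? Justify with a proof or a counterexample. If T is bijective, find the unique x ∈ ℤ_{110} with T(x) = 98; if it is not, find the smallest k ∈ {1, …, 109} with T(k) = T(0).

If T(s) = T(t), then 79s ≡ 79t (mod 110). Because gcd(79, 110) = 1, we may cancel 79 to get s ≡ t (mod 110).
We now compute 79⁻¹ mod 110 explicitly. Euclid's algorithm: 110 = 1·79 + 31, 79 = 2·31 + 17, 31 = 1·17 + 14, 17 = 1·14 + 3, 14 = 4·3 + 2, 3 = 1·2 + 1; back-substituting gives 1 = 39·79 − 28·110, so 79⁻¹ ≡ 39 (mod 110).
Then y ↦ 39(y − 51) is a two-sided inverse to T, so every y ∈ ℤ_{110} has a preimage.
Thus T is bijective.
Since T is bijective, we find T⁻¹(98): we need 79x ≡ 98 − 51 ≡ 47 (mod 110). Using 79⁻¹ = 39: x ≡ 39·47 = 1833 = 16·110 + 73, so x = 73.
Check: T(73) = 79·73 + 51 = 5818 = 52·110 + 98 ≡ 98 (mod 110).

73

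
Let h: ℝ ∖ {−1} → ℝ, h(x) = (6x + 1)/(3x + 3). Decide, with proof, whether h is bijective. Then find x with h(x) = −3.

-2/3

If h(x) = 2, cross-multiplying gives 3(6x + 1) = 6(3x + 3), which simplifies to 3 = 18 — false.  So 2 has no preimage and h is not surjective.
So h is not bijective.
Solving h(x) = −3: cross-multiplying gives 6x + 1 = −3(3x + 3), which rearranges to 15x = −10, so x = −2/3.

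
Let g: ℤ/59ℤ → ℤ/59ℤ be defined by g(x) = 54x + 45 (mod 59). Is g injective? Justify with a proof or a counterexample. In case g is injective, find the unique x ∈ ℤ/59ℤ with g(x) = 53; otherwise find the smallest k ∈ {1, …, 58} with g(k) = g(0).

Recall that g is injective when g(u) = g(v) forces u = v.
If g(u) = g(v), then 54u ≡ 54v (mod 59). Because gcd(54, 59) = 1, we may cancel 54 to get u ≡ v (mod 59).
Therefore g is injective.
We now compute 54⁻¹ mod 59 explicitly. Euclid's algorithm: 59 = 1·54 + 5, 54 = 10·5 + 4, 5 = 1·4 + 1; back-substituting gives 1 = 47·54 − 43·59, so 54⁻¹ ≡ 47 (mod 59).
Since g is injective, we compute g⁻¹(53): solve 54x + 45 ≡ 53 (mod 59), i.e. 54x ≡ 8 (mod 59).
Multiplying by 54⁻¹ = 47 gives x ≡ 47·8 = 376 = 6·59 + 22 ≡ 22 (mod 59).
Check: g(22) = 54·22 + 45 = 1233 = 20·59 + 53 ≡ 53 (mod 59).

22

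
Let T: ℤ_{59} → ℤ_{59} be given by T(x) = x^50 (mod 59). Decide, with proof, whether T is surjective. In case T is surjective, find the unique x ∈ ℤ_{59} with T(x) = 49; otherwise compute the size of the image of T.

30

T(29): Repeated squaring mod 59: 29^1 ≡ 29, 29^2 ≡ 29² = 841 ≡ 15, 29^4 ≡ 15² = 225 ≡ 48, 29^8 ≡ 48² = 2304 ≡ 3, 29^16 ≡ 3² = 9, 29^32 ≡ 9² = 81 ≡ 22. Since 50 = 32 + 16 + 2, 29^50 ≡ 22·9·15: 22·9 = 198 ≡ 21, then 21·15 = 315 ≡ 20. So 29^50 ≡ 20 (mod 59).
T(30): Repeated squaring mod 59: 30^1 ≡ 30, 30^2 ≡ 30² = 900 ≡ 15, 30^4 ≡ 15² = 225 ≡ 48, 30^8 ≡ 48² = 2304 ≡ 3, 30^16 ≡ 3² = 9, 30^32 ≡ 9² = 81 ≡ 22. Since 50 = 32 + 16 + 2, 30^50 ≡ 22·9·15: 22·9 = 198 ≡ 21, then 21·15 = 315 ≡ 20. So 30^50 ≡ 20 (mod 59).
So T(29) = T(30) = 20 while 29 ≠ 30, hence T is not injective.
A non-injective map from the 59-element set ℤ_{59} to itself takes at most 58 distinct values, so it cannot be surjective. Therefore T is not surjective.
Since T is not surjective, we determine |image(T)|. Computing x^50 mod 59 for each x (by repeated squaring, reducing mod 59 at every step), the values T(0), T(1), …, T(58) are: 0, 1, 3, 5, 9, 21, 15, 57, 27, 25, 4, 51, 45, 26, 53, 46, 22, 29, 16, 36, 12, 49, 35, 48, 17, 28, 19, 7, 41, 20, 20, 41, 7, 19, 28, 17, 48, 35, 49, 12, 36, 16, 29, 22, 46, 53, 26, 45, 51, 4, 25, 27, 57, 15, 21, 9, 5, 3, 1.
The distinct values are {0, 1, 3, 4, 5, 7, 9, 12, 15, 16, 17, 19, 20, 21, 22, 25, 26, 27, 28, 29, 35, 36, 41, 45, 46, 48, 49, 51, 53, 57}; there are 30 of them.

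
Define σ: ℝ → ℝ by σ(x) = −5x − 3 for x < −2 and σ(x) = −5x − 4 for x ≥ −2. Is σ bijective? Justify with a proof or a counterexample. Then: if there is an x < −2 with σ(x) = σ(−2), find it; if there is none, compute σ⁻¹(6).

Both pieces are strictly decreasing (slopes −5 and −5), so each is injective on its own interval.
The left piece maps (−∞, −2) onto (7, ∞); the right piece maps [−2, ∞) onto (−∞, 6].
The images leave a gap (7 has no preimage), so σ is not surjective, hence not bijective.
Because the two images are disjoint, no x < −2 has σ(x) = σ(−2), so we compute σ⁻¹(6): 6 lies in (−∞, 6], so solve −5x − 4 = 6: x = (6 + 4)/(−5) = −2.

-2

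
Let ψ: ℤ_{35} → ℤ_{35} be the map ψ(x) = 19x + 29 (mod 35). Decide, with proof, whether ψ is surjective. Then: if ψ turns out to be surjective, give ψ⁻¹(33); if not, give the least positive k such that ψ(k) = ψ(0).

26

By definition, ψ is surjective if every y in the codomain equals ψ(x) for some x in the domain.
Since gcd(19, 35) = 1, 19 is invertible modulo 35. Euclid's algorithm: 35 = 1·19 + 16, 19 = 1·16 + 3, 16 = 5·3 + 1; back-substituting gives 1 = 24·19 − 13·35, so 19⁻¹ ≡ 24 (mod 35).
For any y ∈ ℤ_{35}, x = 24(y − 29) mod 35 satisfies ψ(x) = 19·24(y − 29) + 29 ≡ y (since 19·24 ≡ 1 mod 35). So every y has a preimage.
Hence ψ is surjective.
Since ψ is surjective, we find ψ⁻¹(33): we need 19x ≡ 33 − 29 ≡ 4 (mod 35). Using 19⁻¹ = 24: x ≡ 24·4 = 96 = 2·35 + 26, so x = 26.
Check: ψ(26) = 19·26 + 29 = 523 = 14·35 + 33 ≡ 33 (mod 35).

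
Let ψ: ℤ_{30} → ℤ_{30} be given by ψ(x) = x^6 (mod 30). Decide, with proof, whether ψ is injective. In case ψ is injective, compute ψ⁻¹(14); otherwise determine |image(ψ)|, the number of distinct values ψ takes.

12

ψ(2): Repeated squaring mod 30: 2^1 ≡ 2, 2^2 ≡ 2² = 4, 2^4 ≡ 4² = 16. Since 6 = 4 + 2, 2^6 ≡ 16·4: 16·4 = 64 ≡ 4. So 2^6 ≡ 4 (mod 30).
ψ(8): Repeated squaring mod 30: 8^1 ≡ 8, 8^2 ≡ 8² = 64 ≡ 4, 8^4 ≡ 4² = 16. Since 6 = 4 + 2, 8^6 ≡ 16·4: 16·4 = 64 ≡ 4. So 8^6 ≡ 4 (mod 30).
So ψ(2) = ψ(8) = 4 while 2 ≠ 8, so ψ is not injective.
Since ψ is not injective, we determine |image(ψ)|. Computing x^6 mod 30 for each x (by repeated squaring, reducing mod 30 at every step), the values ψ(0), ψ(1), …, ψ(29) are: 0, 1, 4, 9, 16, 25, 6, 19, 4, 21, 10, 1, 24, 19, 16, 15, 16, 19, 24, 1, 10, 21, 4, 19, 6, 25, 16, 9, 4, 1.
The distinct values are {0, 1, 4, 6, 9, 10, 15, 16, 19, 21, 24, 25}; there are 12 of them.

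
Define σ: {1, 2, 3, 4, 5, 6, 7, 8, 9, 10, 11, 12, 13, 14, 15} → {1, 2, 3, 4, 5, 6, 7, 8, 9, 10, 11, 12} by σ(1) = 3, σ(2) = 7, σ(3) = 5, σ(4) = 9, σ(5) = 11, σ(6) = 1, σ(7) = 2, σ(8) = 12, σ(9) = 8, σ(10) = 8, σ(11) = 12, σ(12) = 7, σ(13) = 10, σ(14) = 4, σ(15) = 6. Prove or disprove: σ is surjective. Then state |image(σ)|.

Every element of the codomain has a preimage: 1 = σ(6), 2 = σ(7), 3 = σ(1), 4 = σ(14), 5 = σ(3), 6 = σ(15), 7 = σ(2), 8 = σ(9), 9 = σ(4), 10 = σ(13), 11 = σ(5), 12 = σ(8).
Thus σ is surjective.
The image of σ is {1, 2, 3, 4, 5, 6, 7, 8, 9, 10, 11, 12}, which has 12 elements.

12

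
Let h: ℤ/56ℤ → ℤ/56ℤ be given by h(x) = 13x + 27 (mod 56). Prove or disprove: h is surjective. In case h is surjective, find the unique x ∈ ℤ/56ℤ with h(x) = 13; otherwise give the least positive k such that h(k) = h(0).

Since gcd(13, 56) = 1, 13 is invertible modulo 56. Euclid's algorithm: 56 = 4·13 + 4, 13 = 3·4 + 1; back-substituting gives 1 = 13·13 − 3·56, so 13⁻¹ ≡ 13 (mod 56).
Then y ↦ 13(y − 27) is a two-sided inverse to h, so every y ∈ ℤ/56ℤ has a preimage.
Thus h is surjective.
Since h is surjective, we compute h⁻¹(13): solve 13x + 27 ≡ 13 (mod 56), i.e. 13x ≡ 42 (mod 56).
Multiplying by 13⁻¹ = 13 gives x ≡ 13·42 = 546 = 9·56 + 42 ≡ 42 (mod 56).
Check: h(42) = 13·42 + 27 = 573 = 10·56 + 13 ≡ 13 (mod 56).

42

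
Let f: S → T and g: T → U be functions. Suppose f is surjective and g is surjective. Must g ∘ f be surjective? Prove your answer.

Let c ∈ U. Since g is surjective, there is b ∈ T with g(b) = c. Since f is surjective, there is a ∈ S with f(a) = b.
Then (g ∘ f)(a) = g(b) = c. Therefore g ∘ f is surjective.

surjective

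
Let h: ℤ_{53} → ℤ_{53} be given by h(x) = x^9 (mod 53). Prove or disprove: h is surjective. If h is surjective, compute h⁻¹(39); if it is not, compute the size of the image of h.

41

Since 53 is prime, the nonzero elements of ℤ_{53} form a cyclic group of order 52.
As gcd(9, 52) = 1, raising to the 9th power is a bijection on this group: if s^9 ≡ t^9 then (st^{−1})^9 = 1, and the only element of order dividing gcd(9, 52) = 1 is 1, so s = t.
With h(0) = 0 this makes h injective on all of ℤ_{53}, hence bijective (finite equal-size domain and codomain). In particular h is surjective.
Since h is surjective, we find the preimage of 39. The inverse of x ↦ x^9 on (ℤ_{53})^× is x ↦ x^29, because 9·29 = 261 = 5·52 + 1 ≡ 1 (mod 52) and x^{52} = 1 for x ≠ 0 (Fermat). So h⁻¹(39) = 39^29 mod 53.
Repeated squaring mod 53: 39^1 ≡ 39, 39^2 ≡ 39² = 1521 ≡ 37, 39^4 ≡ 37² = 1369 ≡ 44, 39^8 ≡ 44² = 1936 ≡ 28, 39^16 ≡ 28² = 784 ≡ 42. Since 29 = 16 + 8 + 4 + 1, 39^29 ≡ 42·28·44·39: 42·28 = 1176 ≡ 10, then 10·44 = 440 ≡ 16, then 16·39 = 624 ≡ 41. So 39^29 ≡ 41 (mod 53).
Hence h⁻¹(39) = 41.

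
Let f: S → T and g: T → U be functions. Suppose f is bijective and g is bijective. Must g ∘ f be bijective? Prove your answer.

bijective

Injectivity: if g(f(u)) = g(f(v)) then f(u) = f(v) (g injective) so u = v (f injective).
Surjectivity: for c ∈ U pick b with g(b) = c, then a with f(a) = b; then (g ∘ f)(a) = c.
So g ∘ f is bijective.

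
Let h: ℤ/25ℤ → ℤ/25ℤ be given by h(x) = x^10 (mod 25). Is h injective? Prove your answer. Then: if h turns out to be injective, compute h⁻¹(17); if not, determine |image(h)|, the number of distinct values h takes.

3

h(2): Repeated squaring mod 25: 2^1 ≡ 2, 2^2 ≡ 2² = 4, 2^4 ≡ 4² = 16, 2^8 ≡ 16² = 256 ≡ 6. Since 10 = 8 + 2, 2^10 ≡ 6·4: 6·4 = 24. So 2^10 ≡ 24 (mod 25).
h(3): Repeated squaring mod 25: 3^1 ≡ 3, 3^2 ≡ 3² = 9, 3^4 ≡ 9² = 81 ≡ 6, 3^8 ≡ 6² = 36 ≡ 11. Since 10 = 8 + 2, 3^10 ≡ 11·9: 11·9 = 99 ≡ 24. So 3^10 ≡ 24 (mod 25).
So h(2) = h(3) = 24 while 2 ≠ 3, so h is not injective.
Since h is not injective, we determine |image(h)|. Computing x^10 mod 25 for each x (by repeated squaring, reducing mod 25 at every step), the values h(0), h(1), …, h(24) are: 0, 1, 24, 24, 1, 0, 1, 24, 24, 1, 0, 1, 24, 24, 1, 0, 1, 24, 24, 1, 0, 1, 24, 24, 1.
The distinct values are {0, 1, 24}; there are 3 of them.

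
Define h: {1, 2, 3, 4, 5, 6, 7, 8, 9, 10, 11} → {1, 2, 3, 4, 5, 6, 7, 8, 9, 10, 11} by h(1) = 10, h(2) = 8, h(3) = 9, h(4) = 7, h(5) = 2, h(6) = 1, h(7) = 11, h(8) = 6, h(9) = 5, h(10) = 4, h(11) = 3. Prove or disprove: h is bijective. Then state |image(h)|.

The values 10, 8, 9, 7, 2, 1, 11, 6, 5, 4, 3 are a permutation of {1, 2, 3, 4, 5, 6, 7, 8, 9, 10, 11}: each element appears exactly once.
So h is injective and surjective, hence bijective.
The image of h is {1, 2, 3, 4, 5, 6, 7, 8, 9, 10, 11}, which has 11 elements.

11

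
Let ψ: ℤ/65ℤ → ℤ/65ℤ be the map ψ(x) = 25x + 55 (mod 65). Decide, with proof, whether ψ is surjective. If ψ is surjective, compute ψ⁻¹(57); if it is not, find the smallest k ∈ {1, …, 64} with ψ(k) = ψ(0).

Since gcd(25, 65) = 5, we have 25x ≡ 0 (mod 5) for all x, so ψ(x) ≡ 0 (mod 5).
But 1 ≢ 0 (mod 5), so 1 ∈ ℤ/65ℤ has no preimage. Thus ψ is not surjective.
Since ψ is not surjective, we find the least positive k with ψ(k) = ψ(0): this means 25k ≡ 0 (mod 65), i.e. 65 ∣ 25k. Since gcd(25, 65) = 5, dividing through by 5 this holds exactly when 13 ∣ 5k, and as gcd(5, 13) = 1, exactly when 13 ∣ k.
The smallest positive such k is 13.

13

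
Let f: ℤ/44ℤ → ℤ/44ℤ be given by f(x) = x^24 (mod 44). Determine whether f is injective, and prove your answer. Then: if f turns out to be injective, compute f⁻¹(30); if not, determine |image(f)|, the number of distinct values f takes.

f(10): Repeated squaring mod 44: 10^1 ≡ 10, 10^2 ≡ 10² = 100 ≡ 12, 10^4 ≡ 12² = 144 ≡ 12, 10^8 ≡ 12² = 144 ≡ 12, 10^16 ≡ 12² = 144 ≡ 12. Since 24 = 16 + 8, 10^24 ≡ 12·12: 12·12 = 144 ≡ 12. So 10^24 ≡ 12 (mod 44).
f(12): Repeated squaring mod 44: 12^1 ≡ 12, 12^2 ≡ 12² = 144 ≡ 12, 12^4 ≡ 12² = 144 ≡ 12, 12^8 ≡ 12² = 144 ≡ 12, 12^16 ≡ 12² = 144 ≡ 12. Since 24 = 16 + 8, 12^24 ≡ 12·12: 12·12 = 144 ≡ 12. So 12^24 ≡ 12 (mod 44).
So f(10) = f(12) = 12 while 10 ≠ 12, thus f is not injective.
Since f is not injective, we determine |image(f)|. Computing x^24 mod 44 for each x (by repeated squaring, reducing mod 44 at every step), the values f(0), f(1), …, f(43) are: 0, 1, 16, 37, 36, 9, 20, 25, 4, 5, 12, 33, 12, 5, 4, 25, 20, 9, 36, 37, 16, 1, 0, 1, 16, 37, 36, 9, 20, 25, 4, 5, 12, 33, 12, 5, 4, 25, 20, 9, 36, 37, 16, 1.
The distinct values are {0, 1, 4, 5, 9, 12, 16, 20, 25, 33, 36, 37}; there are 12 of them.

12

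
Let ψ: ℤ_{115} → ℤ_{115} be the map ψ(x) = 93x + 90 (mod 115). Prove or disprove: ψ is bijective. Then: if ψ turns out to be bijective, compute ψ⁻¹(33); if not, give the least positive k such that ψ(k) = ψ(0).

81

Suppose ψ(s) = ψ(t) in ℤ_{115}. Then 93s + 90 ≡ 93t + 90 (mod 115), therefore 93(s − t) ≡ 0 (mod 115).
Since gcd(93, 115) = 1, 93 is invertible modulo 115, thus s − t ≡ 0 (mod 115), i.e. s = t.
We now compute 93⁻¹ mod 115 explicitly. Euclid's algorithm: 115 = 1·93 + 22, 93 = 4·22 + 5, 22 = 4·5 + 2, 5 = 2·2 + 1; back-substituting gives 1 = 47·93 − 38·115, so 93⁻¹ ≡ 47 (mod 115).
For any y ∈ ℤ_{115}, x = 47(y − 90) mod 115 satisfies ψ(x) = 93·47(y − 90) + 90 ≡ y (since 93·47 ≡ 1 mod 115). So every y has a preimage.
Hence ψ is bijective.
Since ψ is bijective, we find ψ⁻¹(33): we need 93x ≡ 33 − 90 ≡ 58 (mod 115). Using 93⁻¹ = 47: x ≡ 47·58 = 2726 = 23·115 + 81, so x = 81.
Check: ψ(81) = 93·81 + 90 = 7623 = 66·115 + 33 ≡ 33 (mod 115).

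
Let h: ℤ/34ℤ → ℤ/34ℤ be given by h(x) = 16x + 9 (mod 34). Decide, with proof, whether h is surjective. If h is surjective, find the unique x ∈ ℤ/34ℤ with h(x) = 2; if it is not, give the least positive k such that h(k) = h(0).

By definition, h is surjective if every y in the codomain equals h(x) for some x in the domain.
Since gcd(16, 34) = 2, we have 16x ≡ 0 (mod 2) for all x, so h(x) ≡ 1 (mod 2).
But 0 ≢ 1 (mod 2), so 0 ∈ ℤ/34ℤ has no preimage. Thus h is not surjective.
Since h is not surjective, we find the least positive k with h(k) = h(0): this means 16k ≡ 0 (mod 34), i.e. 34 ∣ 16k. Since gcd(16, 34) = 2, dividing through by 2 this holds exactly when 17 ∣ 8k, and as gcd(8, 17) = 1, exactly when 17 ∣ k.
The smallest positive such k is 17.

17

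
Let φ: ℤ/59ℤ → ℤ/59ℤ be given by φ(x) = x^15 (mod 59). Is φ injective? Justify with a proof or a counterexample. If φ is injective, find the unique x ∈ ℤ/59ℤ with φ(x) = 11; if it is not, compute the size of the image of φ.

56

Since 59 is prime, the nonzero elements of ℤ/59ℤ form a cyclic group of order 58.
As gcd(15, 58) = 1, raising to the 15th power is a bijection on this group: if x_1^15 ≡ x_2^15 then (x_1x_2^{−1})^15 = 1, and the only element of order dividing gcd(15, 58) = 1 is 1, so x_1 = x_2.
With φ(0) = 0 this makes φ injective on all of ℤ/59ℤ, hence bijective (finite equal-size domain and codomain). In particular φ is injective.
Since φ is injective, we find the preimage of 11. The inverse of x ↦ x^15 on (ℤ/59ℤ)^× is x ↦ x^31, because 15·31 = 465 = 8·58 + 1 ≡ 1 (mod 58) and x^{58} = 1 for x ≠ 0 (Fermat). So φ⁻¹(11) = 11^31 mod 59.
Repeated squaring mod 59: 11^1 ≡ 11, 11^2 ≡ 11² = 121 ≡ 3, 11^4 ≡ 3² = 9, 11^8 ≡ 9² = 81 ≡ 22, 11^16 ≡ 22² = 484 ≡ 12. Since 31 = 16 + 8 + 4 + 2 + 1, 11^31 ≡ 12·22·9·3·11: 12·22 = 264 ≡ 28, then 28·9 = 252 ≡ 16, then 16·3 = 48, then 48·11 = 528 ≡ 56. So 11^31 ≡ 56 (mod 59).
Hence φ⁻¹(11) = 56.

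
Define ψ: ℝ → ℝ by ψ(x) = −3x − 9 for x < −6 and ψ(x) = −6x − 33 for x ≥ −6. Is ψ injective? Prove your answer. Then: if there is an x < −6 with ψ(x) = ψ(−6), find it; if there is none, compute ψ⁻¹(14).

Both pieces are strictly decreasing (slopes −3 and −6), so each is injective on its own interval.
The left piece maps (−∞, −6) onto (9, ∞); the right piece maps [−6, ∞) onto (−∞, 3].
These images are disjoint, so no value is attained by both pieces. Hence ψ is injective.
Because the two images are disjoint, no x < −6 has ψ(x) = ψ(−6), so we compute ψ⁻¹(14): 14 lies in (9, ∞), so solve −3x − 9 = 14: x = (14 + 9)/(−3) = −23/3.

-23/3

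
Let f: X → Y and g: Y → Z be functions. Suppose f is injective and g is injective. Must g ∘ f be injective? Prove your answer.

injective

Suppose (g ∘ f)(s) = (g ∘ f)(t), i.e. g(f(s)) = g(f(t)).
Since g is injective, f(s) = f(t). Since f is injective, s = t. Thus g ∘ f is injective.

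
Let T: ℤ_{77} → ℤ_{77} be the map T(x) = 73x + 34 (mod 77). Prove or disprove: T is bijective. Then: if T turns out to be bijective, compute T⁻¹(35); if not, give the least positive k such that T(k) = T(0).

19

Suppose T(a) = T(b) in ℤ_{77}. Then 73a + 34 ≡ 73b + 34 (mod 77), thus 73(a − b) ≡ 0 (mod 77).
Since gcd(73, 77) = 1, 73 is invertible modulo 77, so a − b ≡ 0 (mod 77), i.e. a = b.
We now compute 73⁻¹ mod 77 explicitly. Euclid's algorithm: 77 = 1·73 + 4, 73 = 18·4 + 1; back-substituting gives 1 = 19·73 − 18·77, so 73⁻¹ ≡ 19 (mod 77).
For any y ∈ ℤ_{77}, x = 19(y − 34) mod 77 satisfies T(x) = 73·19(y − 34) + 34 ≡ y (since 73·19 ≡ 1 mod 77). So every y has a preimage.
Thus T is bijective.
Since T is bijective, we find T⁻¹(35): we need 73x ≡ 35 − 34 ≡ 1 (mod 77). Using 73⁻¹ = 19: x ≡ 19·1 = 19, so x = 19.
Check: T(19) = 73·19 + 34 = 1421 = 18·77 + 35 ≡ 35 (mod 77).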